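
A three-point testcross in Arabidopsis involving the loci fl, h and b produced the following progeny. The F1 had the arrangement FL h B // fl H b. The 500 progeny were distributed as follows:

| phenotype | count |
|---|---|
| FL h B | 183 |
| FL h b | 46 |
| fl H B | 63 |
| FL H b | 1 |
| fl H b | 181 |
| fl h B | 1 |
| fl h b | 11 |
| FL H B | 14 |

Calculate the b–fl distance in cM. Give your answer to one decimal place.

The two rarest classes, fl h B and FL H b, are the double crossovers. Comparing them with the parentals, only the fl allele has switched, so fl is the middle locus and the order is h – fl – b.
Crossovers in the fl–b interval produce the single-crossover classes FL h b and fl H B (46 + 63 = 109) plus the double crossovers (2).
RF(fl–b) = (109 + 2) / 500 = 111/500 = 0.2220 → 22.2 cM.

22.2 cM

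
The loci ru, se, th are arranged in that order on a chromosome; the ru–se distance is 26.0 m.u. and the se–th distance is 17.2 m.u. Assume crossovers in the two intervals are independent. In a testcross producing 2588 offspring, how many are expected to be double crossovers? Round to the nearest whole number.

116

Map distances give recombination frequencies of 0.260 and 0.172 for the two intervals.
With no interference, expected double-crossover frequency = 0.260 × 0.172 = 0.04472.
Expected number = 0.04472 × 2588 = 115.74 ≈ 116.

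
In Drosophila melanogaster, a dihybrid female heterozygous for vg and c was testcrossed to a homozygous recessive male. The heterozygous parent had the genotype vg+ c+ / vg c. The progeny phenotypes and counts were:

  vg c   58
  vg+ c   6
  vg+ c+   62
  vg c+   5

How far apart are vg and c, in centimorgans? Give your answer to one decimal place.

8.4 centimorgans

The recombinant classes are vg+ c and vg c+: 6 + 5 = 11.
Recombination frequency = 11/131 = 0.0840 ≈ 8.4%, i.e. 8.4 centimorgans.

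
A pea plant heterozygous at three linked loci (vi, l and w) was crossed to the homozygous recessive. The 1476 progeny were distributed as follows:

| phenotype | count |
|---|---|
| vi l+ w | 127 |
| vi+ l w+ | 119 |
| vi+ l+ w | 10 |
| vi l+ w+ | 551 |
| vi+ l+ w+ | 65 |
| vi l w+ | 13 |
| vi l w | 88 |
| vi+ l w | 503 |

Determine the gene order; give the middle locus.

The two most frequent reciprocal classes, vi+ l w and vi l+ w+, are the parental types, so the F1 was vi+ l w / vi l+ w+.
The two rarest classes, vi+ l+ w and vi l w+, are the double crossovers. Comparing them with the parentals, only the l allele has switched, so l is the middle locus and the order is w – l – vi.

l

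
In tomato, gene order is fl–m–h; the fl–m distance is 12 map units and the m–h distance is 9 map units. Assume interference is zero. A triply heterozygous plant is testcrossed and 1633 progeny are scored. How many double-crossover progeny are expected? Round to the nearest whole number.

18

Map distances give recombination frequencies of 0.120 and 0.090 for the two intervals.
With no interference, expected double-crossover frequency = 0.120 × 0.090 = 0.01080.
Expected number = 0.01080 × 1633 = 17.64 ≈ 18.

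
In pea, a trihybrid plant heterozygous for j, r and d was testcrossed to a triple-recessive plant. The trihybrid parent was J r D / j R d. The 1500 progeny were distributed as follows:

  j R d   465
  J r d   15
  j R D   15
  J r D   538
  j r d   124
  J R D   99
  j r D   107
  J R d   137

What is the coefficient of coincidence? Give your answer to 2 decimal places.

The two rarest classes, J r d and j R D, are the double crossovers. Comparing them with the parentals, only the d allele has switched, so d is the middle locus and the order is j – d – r.
j–d: (244 + 30)/1500 = 0.1827; d–r: (223 + 30)/1500 = 0.1687.
Expected DCO frequency = 0.1827 × 0.1687 ≈ 0.03082; observed = 30/1500 ≈ 0.02000.
Coefficient of coincidence = 0.02000/0.03082 ≈ 0.65.

0.65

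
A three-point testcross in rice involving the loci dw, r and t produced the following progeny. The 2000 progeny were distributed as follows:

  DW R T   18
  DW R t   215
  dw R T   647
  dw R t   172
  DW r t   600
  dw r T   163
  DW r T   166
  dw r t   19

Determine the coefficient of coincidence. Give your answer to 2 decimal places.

The two most frequent reciprocal classes, dw R T and DW r t, are the parental types, so the F1 was dw R T / DW r t.
The two rarest classes, DW R T and dw r t, are the double crossovers. Comparing them with the parentals, only the dw allele has switched, so dw is the middle locus and the order is t – dw – r.
t–dw: (338 + 37)/2000 = 0.1875; dw–r: (378 + 37)/2000 = 0.2075.
Expected DCO frequency = 0.1875 × 0.2075 ≈ 0.03891; observed = 37/2000 ≈ 0.01850.
Coefficient of coincidence = 0.01850/0.03891 ≈ 0.48.

0.48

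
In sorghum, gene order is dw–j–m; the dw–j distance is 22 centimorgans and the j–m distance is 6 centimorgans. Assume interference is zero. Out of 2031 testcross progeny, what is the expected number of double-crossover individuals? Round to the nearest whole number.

27

Map distances give recombination frequencies of 0.220 and 0.060 for the two intervals.
With no interference, expected double-crossover frequency = 0.220 × 0.060 = 0.01320.
Expected number = 0.01320 × 2031 = 26.81 ≈ 27.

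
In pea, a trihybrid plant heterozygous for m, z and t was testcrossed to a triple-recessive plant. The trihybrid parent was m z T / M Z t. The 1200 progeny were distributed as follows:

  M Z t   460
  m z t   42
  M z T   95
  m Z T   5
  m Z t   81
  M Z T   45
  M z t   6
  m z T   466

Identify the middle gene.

z

The two rarest classes, m Z T and M z t, are the double crossovers. Comparing them with the parentals, only the z allele has switched, so z is the middle locus and the order is m – z – t.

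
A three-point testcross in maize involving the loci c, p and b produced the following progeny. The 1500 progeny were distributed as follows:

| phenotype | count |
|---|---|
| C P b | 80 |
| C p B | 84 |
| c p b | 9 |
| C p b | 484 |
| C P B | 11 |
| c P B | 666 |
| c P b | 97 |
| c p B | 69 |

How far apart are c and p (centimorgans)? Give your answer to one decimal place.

11.3 centimorgans

The two most frequent reciprocal classes, c P B and C p b, are the parental types, so the F1 was c P B / C p b.
The two rarest classes, C P B and c p b, are the double crossovers. Comparing them with the parentals, only the c allele has switched, so c is the middle locus and the order is b – c – p.
Crossovers in the c–p interval produce the single-crossover classes c p B and C P b (69 + 80 = 149) plus the double crossovers (20).
RF(c–p) = (149 + 20) / 1500 = 169/1500 = 0.1127 → 11.3 centimorgans.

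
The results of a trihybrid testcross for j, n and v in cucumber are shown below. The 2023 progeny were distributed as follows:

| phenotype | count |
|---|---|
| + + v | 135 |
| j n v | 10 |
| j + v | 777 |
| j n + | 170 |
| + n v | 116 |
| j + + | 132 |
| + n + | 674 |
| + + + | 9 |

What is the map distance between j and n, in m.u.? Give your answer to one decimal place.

16.0 m.u.

The two most frequent reciprocal classes, + n + and j + v, are the parental types, so the F1 was + n + / j + v.
The two rarest classes, + + + and j n v, are the double crossovers. Comparing them with the parentals, only the n allele has switched, so n is the middle locus and the order is v – n – j.
Crossovers in the n–j interval produce the single-crossover classes j n + and + + v (170 + 135 = 305) plus the double crossovers (19).
RF(n–j) = (305 + 19) / 2023 = 324/2023 = 0.1602 → 16.0 m.u.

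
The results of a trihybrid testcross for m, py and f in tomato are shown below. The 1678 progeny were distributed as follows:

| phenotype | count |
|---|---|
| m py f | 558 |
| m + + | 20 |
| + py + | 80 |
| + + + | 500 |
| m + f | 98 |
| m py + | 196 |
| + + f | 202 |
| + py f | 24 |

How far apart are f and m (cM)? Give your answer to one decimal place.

The two most frequent reciprocal classes, m py f and + + +, are the parental types, so the F1 was m py f / + + +.
The two rarest classes, + py f and m + +, are the double crossovers. Comparing them with the parentals, only the m allele has switched, so m is the middle locus and the order is py – m – f.
Crossovers in the m–f interval produce the single-crossover classes m py + and + + f (196 + 202 = 398) plus the double crossovers (44).
RF(m–f) = (398 + 44) / 1678 = 442/1678 = 0.2634 → 26.3 cM.

26.3 cM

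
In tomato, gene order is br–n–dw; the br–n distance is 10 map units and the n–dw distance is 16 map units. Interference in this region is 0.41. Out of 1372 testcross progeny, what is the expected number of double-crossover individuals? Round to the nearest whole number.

13

Map distances give recombination frequencies of 0.100 and 0.160 for the two intervals.
With interference 0.41 (so coincidence = 0.59), expected double-crossover frequency = 0.100 × 0.160 × 0.59 = 0.00944.
Expected number = 0.00944 × 1372 = 12.95 ≈ 13.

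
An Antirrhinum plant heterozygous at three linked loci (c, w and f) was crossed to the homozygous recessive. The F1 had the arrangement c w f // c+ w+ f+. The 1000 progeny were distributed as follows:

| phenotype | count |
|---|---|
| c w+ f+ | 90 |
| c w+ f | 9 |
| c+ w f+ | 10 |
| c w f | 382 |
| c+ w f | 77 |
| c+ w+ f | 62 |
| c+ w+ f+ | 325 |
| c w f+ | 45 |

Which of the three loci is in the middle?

The two rarest classes, c w+ f and c+ w f+, are the double crossovers. Comparing them with the parentals, only the w allele has switched, so w is the middle locus and the order is f – w – c.

w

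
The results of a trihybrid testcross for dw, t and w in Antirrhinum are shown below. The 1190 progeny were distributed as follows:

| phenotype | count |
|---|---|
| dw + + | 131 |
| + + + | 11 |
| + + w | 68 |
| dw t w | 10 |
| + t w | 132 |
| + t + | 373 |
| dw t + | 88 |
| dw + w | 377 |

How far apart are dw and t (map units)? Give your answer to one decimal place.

14.9 map units

The two most frequent reciprocal classes, + t + and dw + w, are the parental types, so the F1 was + t + / dw + w.
The two rarest classes, + + + and dw t w, are the double crossovers. Comparing them with the parentals, only the t allele has switched, so t is the middle locus and the order is w – t – dw.
Crossovers in the t–dw interval produce the single-crossover classes dw t + and + + w (88 + 68 = 156) plus the double crossovers (21).
RF(t–dw) = (156 + 21) / 1190 = 177/1190 = 0.1487 → 14.9 map units.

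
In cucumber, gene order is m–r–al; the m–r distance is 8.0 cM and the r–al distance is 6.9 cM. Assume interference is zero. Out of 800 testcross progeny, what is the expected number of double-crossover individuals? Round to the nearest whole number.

Map distances give recombination frequencies of 0.080 and 0.069 for the two intervals.
With no interference, expected double-crossover frequency = 0.080 × 0.069 = 0.00552.
Expected number = 0.00552 × 800 = 4.42 ≈ 4.

4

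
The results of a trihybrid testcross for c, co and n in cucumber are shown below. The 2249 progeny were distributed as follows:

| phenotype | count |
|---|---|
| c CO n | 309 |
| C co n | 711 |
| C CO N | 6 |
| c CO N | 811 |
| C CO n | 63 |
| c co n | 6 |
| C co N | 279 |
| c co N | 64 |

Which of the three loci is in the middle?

c

The two most frequent reciprocal classes, c CO N and C co n, are the parental types, so the F1 was c CO N / C co n.
The two rarest classes, C CO N and c co n, are the double crossovers. Comparing them with the parentals, only the c allele has switched, so c is the middle locus and the order is n – c – co.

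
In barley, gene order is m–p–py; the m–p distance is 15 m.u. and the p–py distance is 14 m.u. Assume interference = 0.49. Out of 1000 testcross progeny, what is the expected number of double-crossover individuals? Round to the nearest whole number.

Map distances give recombination frequencies of 0.150 and 0.140 for the two intervals.
With interference 0.49 (so coincidence = 0.51), expected double-crossover frequency = 0.150 × 0.140 × 0.51 = 0.01071.
Expected number = 0.01071 × 1000 = 10.71 ≈ 11.

11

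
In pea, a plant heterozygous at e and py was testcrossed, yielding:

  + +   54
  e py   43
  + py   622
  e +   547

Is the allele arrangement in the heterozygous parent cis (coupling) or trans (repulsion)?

trans

The two most frequent classes are + py (622) and e + (547); these are the parental (non-recombinant) types.
So the F1 carried + py on one chromosome and e + on the other — the recessive alleles are on opposite chromosomes (trans / repulsion).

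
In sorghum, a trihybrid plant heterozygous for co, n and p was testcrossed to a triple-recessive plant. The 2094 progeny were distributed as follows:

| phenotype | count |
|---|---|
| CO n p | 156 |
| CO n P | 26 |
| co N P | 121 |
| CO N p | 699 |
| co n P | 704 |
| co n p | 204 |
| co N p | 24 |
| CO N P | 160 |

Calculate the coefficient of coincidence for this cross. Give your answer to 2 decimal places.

The two most frequent reciprocal classes, co n P and CO N p, are the parental types, so the F1 was co n P / CO N p.
The two rarest classes, CO n P and co N p, are the double crossovers. Comparing them with the parentals, only the co allele has switched, so co is the middle locus and the order is p – co – n.
p–co: (364 + 50)/2094 = 0.1977; co–n: (277 + 50)/2094 = 0.1562.
Expected DCO frequency = 0.1977 × 0.1562 ≈ 0.03088; observed = 50/2094 ≈ 0.02388.
Coefficient of coincidence = 0.02388/0.03088 ≈ 0.77.

0.77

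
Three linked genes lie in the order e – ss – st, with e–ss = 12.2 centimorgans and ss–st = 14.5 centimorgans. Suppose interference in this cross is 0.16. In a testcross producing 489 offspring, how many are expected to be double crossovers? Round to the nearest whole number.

7

Map distances give recombination frequencies of 0.122 and 0.145 for the two intervals.
With interference 0.16 (so coincidence = 0.84), expected double-crossover frequency = 0.122 × 0.145 × 0.84 = 0.01486.
Expected number = 0.01486 × 489 = 7.27 ≈ 7.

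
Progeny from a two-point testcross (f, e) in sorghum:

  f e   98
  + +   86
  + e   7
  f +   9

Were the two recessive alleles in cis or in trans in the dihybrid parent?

cis

The two most frequent classes are + + (86) and f e (98); these are the parental (non-recombinant) types.
So the F1 carried + + on one chromosome and f e on the other — the recessive alleles are on the same chromosome (cis / coupling).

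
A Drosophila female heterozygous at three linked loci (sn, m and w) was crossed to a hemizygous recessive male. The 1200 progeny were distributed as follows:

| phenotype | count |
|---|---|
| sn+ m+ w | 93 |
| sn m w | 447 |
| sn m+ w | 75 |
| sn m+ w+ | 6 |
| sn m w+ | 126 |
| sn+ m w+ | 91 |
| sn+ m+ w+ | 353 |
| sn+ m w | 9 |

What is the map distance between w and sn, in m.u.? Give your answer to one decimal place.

19.5 m.u.

The two most frequent reciprocal classes, sn m w and sn+ m+ w+, are the parental types, so the F1 was sn m w / sn+ m+ w+.
The two rarest classes, sn+ m w and sn m+ w+, are the double crossovers. Comparing them with the parentals, only the sn allele has switched, so sn is the middle locus and the order is w – sn – m.
Crossovers in the w–sn interval produce the single-crossover classes sn m w+ and sn+ m+ w (126 + 93 = 219) plus the double crossovers (15).
RF(w–sn) = (219 + 15) / 1200 = 234/1200 = 0.1950 → 19.5 m.u.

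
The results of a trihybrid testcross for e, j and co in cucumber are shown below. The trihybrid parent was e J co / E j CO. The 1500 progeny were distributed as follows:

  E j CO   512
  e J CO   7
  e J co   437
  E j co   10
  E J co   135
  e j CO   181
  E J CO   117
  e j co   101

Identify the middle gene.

co

The two rarest classes, e J CO and E j co, are the double crossovers. Comparing them with the parentals, only the co allele has switched, so co is the middle locus and the order is e – co – j.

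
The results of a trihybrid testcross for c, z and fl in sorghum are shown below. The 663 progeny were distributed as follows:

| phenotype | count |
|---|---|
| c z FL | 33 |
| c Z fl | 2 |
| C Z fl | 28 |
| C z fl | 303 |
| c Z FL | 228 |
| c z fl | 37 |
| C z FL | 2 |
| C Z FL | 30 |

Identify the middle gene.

The two most frequent reciprocal classes, C z fl and c Z FL, are the parental types, so the F1 was C z fl / c Z FL.
The two rarest classes, C z FL and c Z fl, are the double crossovers. Comparing them with the parentals, only the fl allele has switched, so fl is the middle locus and the order is z – fl – c.

fl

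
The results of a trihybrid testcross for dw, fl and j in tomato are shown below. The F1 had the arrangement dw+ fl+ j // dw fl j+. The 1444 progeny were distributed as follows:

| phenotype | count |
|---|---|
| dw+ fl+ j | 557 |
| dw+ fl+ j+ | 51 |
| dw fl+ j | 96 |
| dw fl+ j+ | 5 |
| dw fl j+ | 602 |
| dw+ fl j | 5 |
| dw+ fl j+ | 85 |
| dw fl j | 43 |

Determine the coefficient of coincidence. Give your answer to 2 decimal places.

The two rarest classes, dw+ fl j and dw fl+ j+, are the double crossovers. Comparing them with the parentals, only the fl allele has switched, so fl is the middle locus and the order is dw – fl – j.
dw–fl: (181 + 10)/1444 = 0.1323; fl–j: (94 + 10)/1444 = 0.0720.
Expected DCO frequency = 0.1323 × 0.0720 ≈ 0.00953; observed = 10/1444 ≈ 0.00693.
Coefficient of coincidence = 0.00693/0.00953 ≈ 0.73.

0.73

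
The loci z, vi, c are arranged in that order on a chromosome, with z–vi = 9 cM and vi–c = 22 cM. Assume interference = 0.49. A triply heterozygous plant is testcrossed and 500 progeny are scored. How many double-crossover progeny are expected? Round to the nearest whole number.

Map distances give recombination frequencies of 0.090 and 0.220 for the two intervals.
With interference 0.49 (so coincidence = 0.51), expected double-crossover frequency = 0.090 × 0.220 × 0.51 = 0.01010.
Expected number = 0.01010 × 500 = 5.05 ≈ 5.

5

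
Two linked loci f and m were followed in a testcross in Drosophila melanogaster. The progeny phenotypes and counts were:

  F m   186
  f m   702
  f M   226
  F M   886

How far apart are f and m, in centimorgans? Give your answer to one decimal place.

The two most frequent classes, F M (886) and f m (702), are the parental types, so the F1 was F M / f m.
The recombinant classes are F m and f M: 186 + 226 = 412.
Recombination frequency = 412/2000 = 0.2060 ≈ 20.6%, i.e. 20.6 centimorgans.

20.6 centimorgans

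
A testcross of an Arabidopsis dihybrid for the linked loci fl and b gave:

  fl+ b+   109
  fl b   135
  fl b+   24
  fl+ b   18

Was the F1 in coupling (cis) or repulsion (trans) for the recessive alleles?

cis

The two most frequent classes are fl+ b+ (109) and fl b (135); these are the parental (non-recombinant) types.
So the F1 carried fl+ b+ on one chromosome and fl b on the other — the recessive alleles are on the same chromosome (cis / coupling).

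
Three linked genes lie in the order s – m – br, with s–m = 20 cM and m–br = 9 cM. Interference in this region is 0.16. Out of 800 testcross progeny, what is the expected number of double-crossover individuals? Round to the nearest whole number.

Map distances give recombination frequencies of 0.200 and 0.090 for the two intervals.
With interference 0.16 (so coincidence = 0.84), expected double-crossover frequency = 0.200 × 0.090 × 0.84 = 0.01512.
Expected number = 0.01512 × 800 = 12.10 ≈ 12.

12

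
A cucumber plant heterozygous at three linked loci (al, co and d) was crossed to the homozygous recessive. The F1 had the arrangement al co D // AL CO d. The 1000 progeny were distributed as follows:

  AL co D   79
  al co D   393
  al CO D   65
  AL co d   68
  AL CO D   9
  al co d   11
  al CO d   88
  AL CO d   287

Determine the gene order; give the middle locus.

The two rarest classes, al co d and AL CO D, are the double crossovers. Comparing them with the parentals, only the d allele has switched, so d is the middle locus and the order is co – d – al.

d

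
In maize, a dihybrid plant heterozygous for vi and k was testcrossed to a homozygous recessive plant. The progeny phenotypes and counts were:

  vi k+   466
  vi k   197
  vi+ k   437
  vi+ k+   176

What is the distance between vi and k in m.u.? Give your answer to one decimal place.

The two most frequent classes, vi+ k (437) and vi k+ (466), are the parental types, so the F1 was vi+ k / vi k+.
The recombinant classes are vi+ k+ and vi k: 176 + 197 = 373.
Recombination frequency = 373/1276 = 0.2923 ≈ 29.2%, i.e. 29.2 m.u.

29.2 m.u.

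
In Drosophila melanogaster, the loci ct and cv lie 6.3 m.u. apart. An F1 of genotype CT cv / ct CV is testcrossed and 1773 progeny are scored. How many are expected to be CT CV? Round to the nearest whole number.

A map distance of 6.3 m.u. corresponds to a recombination frequency of 0.063.
The F1 is CT cv / ct CV, so CT CV is a recombinant gamete class with expected frequency r/2 = 0.063/2 = 0.0315.
Expected number = 0.0315 × 1773 = 55.85 ≈ 56.

56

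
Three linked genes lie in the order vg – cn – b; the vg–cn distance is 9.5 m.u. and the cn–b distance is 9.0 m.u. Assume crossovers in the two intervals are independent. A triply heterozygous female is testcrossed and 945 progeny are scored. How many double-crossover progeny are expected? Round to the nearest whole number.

8

Map distances give recombination frequencies of 0.095 and 0.090 for the two intervals.
With no interference, expected double-crossover frequency = 0.095 × 0.090 = 0.00855.
Expected number = 0.00855 × 945 = 8.08 ≈ 8.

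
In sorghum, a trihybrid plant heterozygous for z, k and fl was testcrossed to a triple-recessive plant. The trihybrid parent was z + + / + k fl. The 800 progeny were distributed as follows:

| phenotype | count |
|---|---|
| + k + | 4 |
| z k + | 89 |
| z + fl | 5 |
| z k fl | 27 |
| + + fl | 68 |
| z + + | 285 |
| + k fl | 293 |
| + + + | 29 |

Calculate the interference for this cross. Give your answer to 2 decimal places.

The two rarest classes, z + fl and + k +, are the double crossovers. Comparing them with the parentals, only the fl allele has switched, so fl is the middle locus and the order is z – fl – k.
z–fl: (56 + 9)/800 = 0.0813; fl–k: (157 + 9)/800 = 0.2075.
Expected DCO frequency = 0.0813 × 0.2075 ≈ 0.01687; observed = 9/800 ≈ 0.01125.
Coefficient of coincidence = 0.01125/0.01687 ≈ 0.67; interference = 1 − 0.67 = 0.33.

0.33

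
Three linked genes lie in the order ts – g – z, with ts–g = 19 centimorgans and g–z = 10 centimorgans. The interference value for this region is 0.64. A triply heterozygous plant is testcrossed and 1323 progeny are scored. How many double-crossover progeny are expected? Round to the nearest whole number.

Map distances give recombination frequencies of 0.190 and 0.100 for the two intervals.
With interference 0.64 (so coincidence = 0.36), expected double-crossover frequency = 0.190 × 0.100 × 0.36 = 0.00684.
Expected number = 0.00684 × 1323 = 9.05 ≈ 9.

9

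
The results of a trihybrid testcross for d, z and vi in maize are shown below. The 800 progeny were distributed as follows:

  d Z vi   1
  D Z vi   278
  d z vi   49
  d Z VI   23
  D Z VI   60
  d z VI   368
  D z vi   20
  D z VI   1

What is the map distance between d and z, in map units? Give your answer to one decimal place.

5.6 map units

The two most frequent reciprocal classes, d z VI and D Z vi, are the parental types, so the F1 was d z VI / D Z vi.
The two rarest classes, D z VI and d Z vi, are the double crossovers. Comparing them with the parentals, only the d allele has switched, so d is the middle locus and the order is z – d – vi.
Crossovers in the z–d interval produce the single-crossover classes d Z VI and D z vi (23 + 20 = 43) plus the double crossovers (2).
RF(z–d) = (43 + 2) / 800 = 45/800 = 0.0563 → 5.6 map units.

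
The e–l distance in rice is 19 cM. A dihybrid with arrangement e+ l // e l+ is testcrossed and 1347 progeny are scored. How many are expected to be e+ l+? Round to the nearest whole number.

A map distance of 19 cM corresponds to a recombination frequency of 0.190.
The F1 is e+ l / e l+, so e+ l+ is a recombinant gamete class with expected frequency r/2 = 0.190/2 = 0.0950.
Expected number = 0.0950 × 1347 = 127.97 ≈ 128.

128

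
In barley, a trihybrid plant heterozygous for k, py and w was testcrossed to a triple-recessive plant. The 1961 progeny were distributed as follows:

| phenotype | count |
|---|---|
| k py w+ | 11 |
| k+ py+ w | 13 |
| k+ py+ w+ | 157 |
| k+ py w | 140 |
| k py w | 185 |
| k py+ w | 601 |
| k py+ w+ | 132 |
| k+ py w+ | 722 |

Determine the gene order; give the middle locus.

The two most frequent reciprocal classes, k py+ w and k+ py w+, are the parental types, so the F1 was k py+ w / k+ py w+.
The two rarest classes, k+ py+ w and k py w+, are the double crossovers. Comparing them with the parentals, only the k allele has switched, so k is the middle locus and the order is py – k – w.

k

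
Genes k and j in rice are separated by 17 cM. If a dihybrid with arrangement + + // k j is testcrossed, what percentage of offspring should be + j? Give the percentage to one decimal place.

8.5%

A map distance of 17 cM corresponds to a recombination frequency of 0.170.
The F1 is + + / k j, so + j is a recombinant gamete class with expected frequency r/2 = 0.170/2 = 0.0850.
That is 0.0850 = 8.5% of the progeny.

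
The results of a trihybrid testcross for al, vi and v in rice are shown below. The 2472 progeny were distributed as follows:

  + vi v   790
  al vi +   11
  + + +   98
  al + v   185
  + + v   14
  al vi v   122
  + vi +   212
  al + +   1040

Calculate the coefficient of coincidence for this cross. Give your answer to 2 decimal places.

0.60

The two most frequent reciprocal classes, al + + and + vi v, are the parental types, so the F1 was al + + / + vi v.
The two rarest classes, al vi + and + + v, are the double crossovers. Comparing them with the parentals, only the vi allele has switched, so vi is the middle locus and the order is al – vi – v.
al–vi: (220 + 25)/2472 = 0.0991; vi–v: (397 + 25)/2472 = 0.1707.
Expected DCO frequency = 0.0991 × 0.1707 ≈ 0.01692; observed = 25/2472 ≈ 0.01011.
Coefficient of coincidence = 0.01011/0.01692 ≈ 0.60.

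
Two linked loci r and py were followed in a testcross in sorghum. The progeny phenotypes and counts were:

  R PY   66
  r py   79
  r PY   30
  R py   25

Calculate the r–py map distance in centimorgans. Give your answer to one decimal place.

27.5 centimorgans

The two most frequent classes, R PY (66) and r py (79), are the parental types, so the F1 was R PY / r py.
The recombinant classes are R py and r PY: 25 + 30 = 55.
Recombination frequency = 55/200 = 0.2750 ≈ 27.5%, i.e. 27.5 centimorgans.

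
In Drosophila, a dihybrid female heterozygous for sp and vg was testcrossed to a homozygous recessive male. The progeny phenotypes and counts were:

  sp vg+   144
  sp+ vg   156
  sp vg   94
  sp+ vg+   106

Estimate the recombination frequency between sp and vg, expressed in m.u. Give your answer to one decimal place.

The two most frequent classes, sp+ vg (156) and sp vg+ (144), are the parental types, so the F1 was sp+ vg / sp vg+.
The recombinant classes are sp+ vg+ and sp vg: 106 + 94 = 200.
Recombination frequency = 200/500 = 0.4000 ≈ 40.0%, i.e. 40.0 m.u.

40.0 m.u.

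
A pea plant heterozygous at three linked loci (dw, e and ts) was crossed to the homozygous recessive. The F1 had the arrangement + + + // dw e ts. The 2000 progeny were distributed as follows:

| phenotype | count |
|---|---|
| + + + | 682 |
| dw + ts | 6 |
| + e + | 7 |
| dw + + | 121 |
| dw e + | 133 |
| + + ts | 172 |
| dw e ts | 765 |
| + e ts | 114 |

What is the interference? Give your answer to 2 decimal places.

The two rarest classes, + e + and dw + ts, are the double crossovers. Comparing them with the parentals, only the e allele has switched, so e is the middle locus and the order is dw – e – ts.
dw–e: (235 + 13)/2000 = 0.1240; e–ts: (305 + 13)/2000 = 0.1590.
Expected DCO frequency = 0.1240 × 0.1590 ≈ 0.01972; observed = 13/2000 ≈ 0.00650.
Coefficient of coincidence = 0.00650/0.01972 ≈ 0.33; interference = 1 − 0.33 = 0.67.

0.67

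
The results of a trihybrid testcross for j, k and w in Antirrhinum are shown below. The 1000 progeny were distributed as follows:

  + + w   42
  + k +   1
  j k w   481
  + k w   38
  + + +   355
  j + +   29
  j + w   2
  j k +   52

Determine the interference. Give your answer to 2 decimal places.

0.56

The two most frequent reciprocal classes, + + + and j k w, are the parental types, so the F1 was + + + / j k w.
The two rarest classes, + k + and j + w, are the double crossovers. Comparing them with the parentals, only the k allele has switched, so k is the middle locus and the order is j – k – w.
j–k: (67 + 3)/1000 = 0.0700; k–w: (94 + 3)/1000 = 0.0970.
Expected DCO frequency = 0.0700 × 0.0970 ≈ 0.00679; observed = 3/1000 ≈ 0.00300.
Coefficient of coincidence = 0.00300/0.00679 ≈ 0.44; interference = 1 − 0.44 = 0.56.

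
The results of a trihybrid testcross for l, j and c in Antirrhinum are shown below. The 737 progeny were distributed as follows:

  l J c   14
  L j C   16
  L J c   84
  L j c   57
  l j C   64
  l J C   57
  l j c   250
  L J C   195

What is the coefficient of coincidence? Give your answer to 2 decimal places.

0.86

The two most frequent reciprocal classes, l j c and L J C, are the parental types, so the F1 was l j c / L J C.
The two rarest classes, l J c and L j C, are the double crossovers. Comparing them with the parentals, only the j allele has switched, so j is the middle locus and the order is l – j – c.
l–j: (114 + 30)/737 = 0.1954; j–c: (148 + 30)/737 = 0.2415.
Expected DCO frequency = 0.1954 × 0.2415 ≈ 0.04719; observed = 30/737 ≈ 0.04071.
Coefficient of coincidence = 0.04071/0.04719 ≈ 0.86.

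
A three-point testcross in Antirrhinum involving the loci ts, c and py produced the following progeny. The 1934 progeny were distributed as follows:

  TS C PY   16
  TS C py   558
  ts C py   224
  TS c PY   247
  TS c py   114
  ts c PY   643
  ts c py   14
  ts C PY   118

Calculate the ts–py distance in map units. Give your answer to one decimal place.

The two most frequent reciprocal classes, ts c PY and TS C py, are the parental types, so the F1 was ts c PY / TS C py.
The two rarest classes, ts c py and TS C PY, are the double crossovers. Comparing them with the parentals, only the py allele has switched, so py is the middle locus and the order is ts – py – c.
Crossovers in the ts–py interval produce the single-crossover classes TS c PY and ts C py (247 + 224 = 471) plus the double crossovers (30).
RF(ts–py) = (471 + 30) / 1934 = 501/1934 = 0.2590 → 25.9 map units.

25.9 map units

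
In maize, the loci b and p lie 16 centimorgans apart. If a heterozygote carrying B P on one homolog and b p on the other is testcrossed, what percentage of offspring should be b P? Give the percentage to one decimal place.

A map distance of 16 centimorgans corresponds to a recombination frequency of 0.160.
The F1 is B P / b p, so b P is a recombinant gamete class with expected frequency r/2 = 0.160/2 = 0.0800.
That is 0.0800 = 8.0% of the progeny.

8.0%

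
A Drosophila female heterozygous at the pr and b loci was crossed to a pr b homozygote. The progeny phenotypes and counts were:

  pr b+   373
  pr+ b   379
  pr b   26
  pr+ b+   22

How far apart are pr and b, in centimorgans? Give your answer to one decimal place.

The two most frequent classes, pr+ b (379) and pr b+ (373), are the parental types, so the F1 was pr+ b / pr b+.
The recombinant classes are pr+ b+ and pr b: 22 + 26 = 48.
Recombination frequency = 48/800 = 0.0600 ≈ 6.0%, i.e. 6.0 centimorgans.

6.0 centimorgans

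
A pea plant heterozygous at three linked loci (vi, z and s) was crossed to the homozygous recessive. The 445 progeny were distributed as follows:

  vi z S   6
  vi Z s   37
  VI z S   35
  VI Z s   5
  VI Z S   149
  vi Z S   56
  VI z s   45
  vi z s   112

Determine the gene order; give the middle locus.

The two most frequent reciprocal classes, vi z s and VI Z S, are the parental types, so the F1 was vi z s / VI Z S.
The two rarest classes, vi z S and VI Z s, are the double crossovers. Comparing them with the parentals, only the s allele has switched, so s is the middle locus and the order is vi – s – z.

s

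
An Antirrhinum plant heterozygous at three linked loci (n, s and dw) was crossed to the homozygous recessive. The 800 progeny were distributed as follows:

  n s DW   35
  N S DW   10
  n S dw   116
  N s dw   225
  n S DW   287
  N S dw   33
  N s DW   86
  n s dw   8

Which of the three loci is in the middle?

n

The two most frequent reciprocal classes, n S DW and N s dw, are the parental types, so the F1 was n S DW / N s dw.
The two rarest classes, N S DW and n s dw, are the double crossovers. Comparing them with the parentals, only the n allele has switched, so n is the middle locus and the order is s – n – dw.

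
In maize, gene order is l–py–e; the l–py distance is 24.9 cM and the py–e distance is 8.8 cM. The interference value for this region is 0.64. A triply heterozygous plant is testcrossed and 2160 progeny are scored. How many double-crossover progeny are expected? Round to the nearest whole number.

Map distances give recombination frequencies of 0.249 and 0.088 for the two intervals.
With interference 0.64 (so coincidence = 0.36), expected double-crossover frequency = 0.249 × 0.088 × 0.36 = 0.00789.
Expected number = 0.00789 × 2160 = 17.04 ≈ 17.

17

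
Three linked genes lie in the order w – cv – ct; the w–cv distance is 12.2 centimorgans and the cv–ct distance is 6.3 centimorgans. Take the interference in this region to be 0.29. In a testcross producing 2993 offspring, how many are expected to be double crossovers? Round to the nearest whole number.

16

Map distances give recombination frequencies of 0.122 and 0.063 for the two intervals.
With interference 0.29 (so coincidence = 0.71), expected double-crossover frequency = 0.122 × 0.063 × 0.71 = 0.00546.
Expected number = 0.00546 × 2993 = 16.33 ≈ 16.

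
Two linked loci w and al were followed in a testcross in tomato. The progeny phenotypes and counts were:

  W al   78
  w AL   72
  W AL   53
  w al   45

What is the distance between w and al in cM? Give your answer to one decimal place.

The two most frequent classes, W al (78) and w AL (72), are the parental types, so the F1 was W al / w AL.
The recombinant classes are W AL and w al: 53 + 45 = 98.
Recombination frequency = 98/248 = 0.3952 ≈ 39.5%, i.e. 39.5 cM.

39.5 cM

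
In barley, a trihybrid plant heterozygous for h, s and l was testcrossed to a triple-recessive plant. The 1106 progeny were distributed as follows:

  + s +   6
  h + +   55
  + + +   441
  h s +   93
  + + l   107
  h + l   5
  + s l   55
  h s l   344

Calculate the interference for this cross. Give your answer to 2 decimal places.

The two most frequent reciprocal classes, + + + and h s l, are the parental types, so the F1 was + + + / h s l.
The two rarest classes, + s + and h + l, are the double crossovers. Comparing them with the parentals, only the s allele has switched, so s is the middle locus and the order is l – s – h.
l–s: (200 + 11)/1106 = 0.1908; s–h: (110 + 11)/1106 = 0.1094.
Expected DCO frequency = 0.1908 × 0.1094 ≈ 0.02087; observed = 11/1106 ≈ 0.00995.
Coefficient of coincidence = 0.00995/0.02087 ≈ 0.48; interference = 1 − 0.48 = 0.52.

0.52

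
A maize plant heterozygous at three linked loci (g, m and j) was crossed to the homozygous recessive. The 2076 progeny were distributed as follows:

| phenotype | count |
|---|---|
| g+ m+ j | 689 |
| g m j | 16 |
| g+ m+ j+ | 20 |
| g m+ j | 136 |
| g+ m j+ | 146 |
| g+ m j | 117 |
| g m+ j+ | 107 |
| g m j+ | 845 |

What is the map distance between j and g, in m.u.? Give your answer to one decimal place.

The two most frequent reciprocal classes, g m j+ and g+ m+ j, are the parental types, so the F1 was g m j+ / g+ m+ j.
The two rarest classes, g m j and g+ m+ j+, are the double crossovers. Comparing them with the parentals, only the j allele has switched, so j is the middle locus and the order is m – j – g.
Crossovers in the j–g interval produce the single-crossover classes g+ m j+ and g m+ j (146 + 136 = 282) plus the double crossovers (36).
RF(j–g) = (282 + 36) / 2076 = 318/2076 = 0.1532 → 15.3 m.u.

15.3 m.u.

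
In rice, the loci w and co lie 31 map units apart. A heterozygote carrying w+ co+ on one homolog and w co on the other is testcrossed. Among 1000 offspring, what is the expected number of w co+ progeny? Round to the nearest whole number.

155

A map distance of 31 map units corresponds to a recombination frequency of 0.310.
The F1 is w+ co+ / w co, so w co+ is a recombinant gamete class with expected frequency r/2 = 0.310/2 = 0.1550.
Expected number = 0.1550 × 1000 = 155.00 ≈ 155.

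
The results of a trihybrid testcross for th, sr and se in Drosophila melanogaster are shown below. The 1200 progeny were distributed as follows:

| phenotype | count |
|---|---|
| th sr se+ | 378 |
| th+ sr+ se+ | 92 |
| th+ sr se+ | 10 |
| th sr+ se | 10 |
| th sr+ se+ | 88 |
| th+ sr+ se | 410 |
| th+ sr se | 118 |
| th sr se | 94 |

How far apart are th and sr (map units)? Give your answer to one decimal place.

The two most frequent reciprocal classes, th sr se+ and th+ sr+ se, are the parental types, so the F1 was th sr se+ / th+ sr+ se.
The two rarest classes, th+ sr se+ and th sr+ se, are the double crossovers. Comparing them with the parentals, only the th allele has switched, so th is the middle locus and the order is sr – th – se.
Crossovers in the sr–th interval produce the single-crossover classes th sr+ se+ and th+ sr se (88 + 118 = 206) plus the double crossovers (20).
RF(sr–th) = (206 + 20) / 1200 = 226/1200 = 0.1883 → 18.8 map units.

18.8 map units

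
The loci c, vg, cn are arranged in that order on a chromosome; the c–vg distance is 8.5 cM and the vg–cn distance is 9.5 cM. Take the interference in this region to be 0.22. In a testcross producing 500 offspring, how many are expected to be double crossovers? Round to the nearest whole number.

3

Map distances give recombination frequencies of 0.085 and 0.095 for the two intervals.
With interference 0.22 (so coincidence = 0.78), expected double-crossover frequency = 0.085 × 0.095 × 0.78 = 0.00630.
Expected number = 0.00630 × 500 = 3.15 ≈ 3.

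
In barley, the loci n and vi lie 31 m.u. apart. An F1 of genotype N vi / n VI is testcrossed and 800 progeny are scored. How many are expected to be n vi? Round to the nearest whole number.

A map distance of 31 m.u. corresponds to a recombination frequency of 0.310.
The F1 is N vi / n VI, so n vi is a recombinant gamete class with expected frequency r/2 = 0.310/2 = 0.1550.
Expected number = 0.1550 × 800 = 124.00 ≈ 124.

124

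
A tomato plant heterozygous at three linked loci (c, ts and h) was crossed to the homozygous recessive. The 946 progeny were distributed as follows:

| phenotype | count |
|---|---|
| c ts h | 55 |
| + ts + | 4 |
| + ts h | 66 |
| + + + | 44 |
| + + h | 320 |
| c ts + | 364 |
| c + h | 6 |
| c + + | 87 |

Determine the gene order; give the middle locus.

The two most frequent reciprocal classes, + + h and c ts +, are the parental types, so the F1 was + + h / c ts +.
The two rarest classes, c + h and + ts +, are the double crossovers. Comparing them with the parentals, only the c allele has switched, so c is the middle locus and the order is ts – c – h.

c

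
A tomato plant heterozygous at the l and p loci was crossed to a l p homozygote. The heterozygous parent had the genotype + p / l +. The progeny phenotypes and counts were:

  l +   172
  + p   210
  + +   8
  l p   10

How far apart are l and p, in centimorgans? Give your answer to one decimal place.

4.5 centimorgans

The recombinant classes are + + and l p: 8 + 10 = 18.
Recombination frequency = 18/400 = 0.0450 ≈ 4.5%, i.e. 4.5 centimorgans.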